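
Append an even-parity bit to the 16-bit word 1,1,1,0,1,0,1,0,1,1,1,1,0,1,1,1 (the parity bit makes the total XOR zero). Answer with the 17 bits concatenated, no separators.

XOR of the 16 data bits: 1⊕1⊕1⊕0⊕1⊕0⊕1⊕0⊕1⊕1⊕1⊕1⊕0⊕1⊕1⊕1 = 0
Parity bit = 0 (so all 17 bits XOR to 0).

11101010111101110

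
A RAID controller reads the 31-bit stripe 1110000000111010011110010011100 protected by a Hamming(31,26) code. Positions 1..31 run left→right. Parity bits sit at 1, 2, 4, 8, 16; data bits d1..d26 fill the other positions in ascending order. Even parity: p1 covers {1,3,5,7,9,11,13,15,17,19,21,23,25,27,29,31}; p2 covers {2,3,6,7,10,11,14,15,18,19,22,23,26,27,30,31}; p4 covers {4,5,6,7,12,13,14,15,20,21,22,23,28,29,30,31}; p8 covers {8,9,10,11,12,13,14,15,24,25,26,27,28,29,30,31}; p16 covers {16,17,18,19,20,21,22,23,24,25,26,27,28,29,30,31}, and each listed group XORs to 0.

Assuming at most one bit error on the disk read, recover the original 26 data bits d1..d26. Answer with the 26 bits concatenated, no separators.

s1 (pos 1,3,5,7,9,11,13,15,17,19,21,23,25,27,29,31): 1⊕1⊕0⊕0⊕0⊕1⊕1⊕1⊕0⊕1⊕1⊕0⊕0⊕1⊕1⊕0 = 1
s2 (pos 2,3,6,7,10,11,14,15,18,19,22,23,26,27,30,31): 1⊕1⊕0⊕0⊕0⊕1⊕0⊕1⊕1⊕1⊕0⊕0⊕0⊕1⊕0⊕0 = 1
s4 (pos 4,5,6,7,12,13,14,15,20,21,22,23,28,29,30,31): 0⊕0⊕0⊕0⊕1⊕1⊕0⊕1⊕1⊕1⊕0⊕0⊕1⊕1⊕0⊕0 = 1
s8 (pos 8,9,10,11,12,13,14,15,24,25,26,27,28,29,30,31): 0⊕0⊕0⊕1⊕1⊕1⊕0⊕1⊕1⊕0⊕0⊕1⊕1⊕1⊕0⊕0 = 0
s16 (pos 16,17,18,19,20,21,22,23,24,25,26,27,28,29,30,31): 0⊕0⊕1⊕1⊕1⊕1⊕0⊕0⊕1⊕0⊕0⊕1⊕1⊕1⊕0⊕0 = 0
Syndrome s16…s1 = 00111 → error at position 7.
Flip position 7: 1110000000111010011110010011100 → 1110001000111010011110010011100
Read data bits from positions 3,5,6,7,9,10,11,12,13,14,15,17,18,19,20,21,22,23,24,25,26,27,28,29,30,31: 10010011101011110010011100

10010011101011110010011100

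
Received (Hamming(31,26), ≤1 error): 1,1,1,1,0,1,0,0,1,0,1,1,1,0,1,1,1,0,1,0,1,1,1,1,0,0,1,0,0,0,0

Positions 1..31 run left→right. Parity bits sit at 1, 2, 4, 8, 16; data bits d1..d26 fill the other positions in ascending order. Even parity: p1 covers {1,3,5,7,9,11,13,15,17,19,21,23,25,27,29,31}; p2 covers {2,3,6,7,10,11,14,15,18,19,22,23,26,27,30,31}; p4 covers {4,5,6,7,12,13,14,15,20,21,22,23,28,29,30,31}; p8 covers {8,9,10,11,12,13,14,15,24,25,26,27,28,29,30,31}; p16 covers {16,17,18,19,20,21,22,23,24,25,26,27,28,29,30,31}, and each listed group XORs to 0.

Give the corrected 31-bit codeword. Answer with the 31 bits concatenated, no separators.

1111010010011011101011110010000

s1 (pos 1,3,5,7,9,11,13,15,17,19,21,23,25,27,29,31): 1⊕1⊕0⊕0⊕1⊕1⊕1⊕1⊕1⊕1⊕1⊕1⊕0⊕1⊕0⊕0 = 1
s2 (pos 2,3,6,7,10,11,14,15,18,19,22,23,26,27,30,31): 1⊕1⊕1⊕0⊕0⊕1⊕0⊕1⊕0⊕1⊕1⊕1⊕0⊕1⊕0⊕0 = 1
s4 (pos 4,5,6,7,12,13,14,15,20,21,22,23,28,29,30,31): 1⊕0⊕1⊕0⊕1⊕1⊕0⊕1⊕0⊕1⊕1⊕1⊕0⊕0⊕0⊕0 = 0
s8 (pos 8,9,10,11,12,13,14,15,24,25,26,27,28,29,30,31): 0⊕1⊕0⊕1⊕1⊕1⊕0⊕1⊕1⊕0⊕0⊕1⊕0⊕0⊕0⊕0 = 1
s16 (pos 16,17,18,19,20,21,22,23,24,25,26,27,28,29,30,31): 1⊕1⊕0⊕1⊕0⊕1⊕1⊕1⊕1⊕0⊕0⊕1⊕0⊕0⊕0⊕0 = 0
Syndrome s16…s1 = 01011 → error at position 11.
Flip position 11: 1111010010111011101011110010000 → 1111010010011011101011110010000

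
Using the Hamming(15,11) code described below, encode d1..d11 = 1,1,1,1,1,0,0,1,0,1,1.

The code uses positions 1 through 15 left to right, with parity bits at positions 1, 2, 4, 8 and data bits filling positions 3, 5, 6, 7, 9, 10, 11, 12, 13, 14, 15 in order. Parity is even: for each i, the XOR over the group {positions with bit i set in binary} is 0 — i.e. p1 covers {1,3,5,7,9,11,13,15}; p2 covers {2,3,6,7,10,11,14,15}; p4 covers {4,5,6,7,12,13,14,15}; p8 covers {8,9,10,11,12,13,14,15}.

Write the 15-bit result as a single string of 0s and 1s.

111011101001011

Place data at non-parity positions: p1 p2 1 p4 1 1 1 p8 1 0 0 1 0 1 1
p1 (pos 1,3,5,7,9,11,13,15): XOR of data positions = 1⊕1⊕1⊕1⊕0⊕0⊕1 = 1
p2 (pos 2,3,6,7,10,11,14,15): XOR of data positions = 1⊕1⊕1⊕0⊕0⊕1⊕1 = 1
p4 (pos 4,5,6,7,12,13,14,15): XOR of data positions = 1⊕1⊕1⊕1⊕0⊕1⊕1 = 0
p8 (pos 8,9,10,11,12,13,14,15): XOR of data positions = 1⊕0⊕0⊕1⊕0⊕1⊕1 = 0
Codeword: 111011101001011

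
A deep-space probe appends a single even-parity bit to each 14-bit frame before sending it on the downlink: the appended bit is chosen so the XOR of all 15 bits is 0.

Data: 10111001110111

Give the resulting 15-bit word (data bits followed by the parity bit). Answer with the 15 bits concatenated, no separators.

XOR of the 14 data bits: 1⊕0⊕1⊕1⊕1⊕0⊕0⊕1⊕1⊕1⊕0⊕1⊕1⊕1 = 0
Parity bit = 0 (so all 15 bits XOR to 0).

101110011101110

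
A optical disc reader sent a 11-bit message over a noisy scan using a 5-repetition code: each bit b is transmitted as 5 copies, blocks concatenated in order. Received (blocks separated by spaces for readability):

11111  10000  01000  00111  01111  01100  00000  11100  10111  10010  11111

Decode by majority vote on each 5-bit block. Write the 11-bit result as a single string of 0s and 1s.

Block 1 (11111): 5 ones → 1
Block 2 (10000): 1 one → 0
Block 3 (01000): 1 one → 0
Block 4 (00111): 3 ones → 1
Block 5 (01111): 4 ones → 1
Block 6 (01100): 2 ones → 0
Block 7 (00000): 0 ones → 0
Block 8 (11100): 3 ones → 1
Block 9 (10111): 4 ones → 1
Block 10 (10010): 2 ones → 0
Block 11 (11111): 5 ones → 1

10011001101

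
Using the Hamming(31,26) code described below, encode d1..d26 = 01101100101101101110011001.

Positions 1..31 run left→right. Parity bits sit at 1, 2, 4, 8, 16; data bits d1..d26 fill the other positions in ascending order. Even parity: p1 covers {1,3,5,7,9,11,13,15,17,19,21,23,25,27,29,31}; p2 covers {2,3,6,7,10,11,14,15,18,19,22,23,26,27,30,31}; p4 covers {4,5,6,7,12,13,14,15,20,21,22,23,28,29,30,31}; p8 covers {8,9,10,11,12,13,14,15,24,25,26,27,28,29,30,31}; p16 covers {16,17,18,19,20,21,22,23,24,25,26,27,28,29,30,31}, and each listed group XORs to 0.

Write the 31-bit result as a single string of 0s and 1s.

1001110011001011101101110011001

Place data at non-parity positions: p1 p2 0 p4 1 1 0 p8 1 1 0 0 1 0 1 p16 1 0 1 1 0 1 1 1 0 0 1 1 0 0 1
p1 (pos 1,3,5,7,9,11,13,15,17,19,21,23,25,27,29,31): XOR of data positions = 0⊕1⊕0⊕1⊕0⊕1⊕1⊕1⊕1⊕0⊕1⊕0⊕1⊕0⊕1 = 1
p2 (pos 2,3,6,7,10,11,14,15,18,19,22,23,26,27,30,31): XOR of data positions = 0⊕1⊕0⊕1⊕0⊕0⊕1⊕0⊕1⊕1⊕1⊕0⊕1⊕0⊕1 = 0
p4 (pos 4,5,6,7,12,13,14,15,20,21,22,23,28,29,30,31): XOR of data positions = 1⊕1⊕0⊕0⊕1⊕0⊕1⊕1⊕0⊕1⊕1⊕1⊕0⊕0⊕1 = 1
p8 (pos 8,9,10,11,12,13,14,15,24,25,26,27,28,29,30,31): XOR of data positions = 1⊕1⊕0⊕0⊕1⊕0⊕1⊕1⊕0⊕0⊕1⊕1⊕0⊕0⊕1 = 0
p16 (pos 16,17,18,19,20,21,22,23,24,25,26,27,28,29,30,31): XOR of data positions = 1⊕0⊕1⊕1⊕0⊕1⊕1⊕1⊕0⊕0⊕1⊕1⊕0⊕0⊕1 = 1
Codeword: 1001110011001011101101110011001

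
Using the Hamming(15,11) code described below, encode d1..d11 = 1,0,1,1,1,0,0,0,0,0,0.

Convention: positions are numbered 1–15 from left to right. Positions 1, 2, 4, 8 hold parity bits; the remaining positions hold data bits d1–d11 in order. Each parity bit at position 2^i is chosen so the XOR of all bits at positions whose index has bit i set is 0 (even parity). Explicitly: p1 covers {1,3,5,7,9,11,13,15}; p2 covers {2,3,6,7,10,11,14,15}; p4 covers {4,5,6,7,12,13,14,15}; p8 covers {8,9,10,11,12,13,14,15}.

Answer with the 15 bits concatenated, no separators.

111001111000000

Place data at non-parity positions: p1 p2 1 p4 0 1 1 p8 1 0 0 0 0 0 0
p1 (pos 1,3,5,7,9,11,13,15): XOR of data positions = 1⊕0⊕1⊕1⊕0⊕0⊕0 = 1
p2 (pos 2,3,6,7,10,11,14,15): XOR of data positions = 1⊕1⊕1⊕0⊕0⊕0⊕0 = 1
p4 (pos 4,5,6,7,12,13,14,15): XOR of data positions = 0⊕1⊕1⊕0⊕0⊕0⊕0 = 0
p8 (pos 8,9,10,11,12,13,14,15): XOR of data positions = 1⊕0⊕0⊕0⊕0⊕0⊕0 = 1
Codeword: 111001111000000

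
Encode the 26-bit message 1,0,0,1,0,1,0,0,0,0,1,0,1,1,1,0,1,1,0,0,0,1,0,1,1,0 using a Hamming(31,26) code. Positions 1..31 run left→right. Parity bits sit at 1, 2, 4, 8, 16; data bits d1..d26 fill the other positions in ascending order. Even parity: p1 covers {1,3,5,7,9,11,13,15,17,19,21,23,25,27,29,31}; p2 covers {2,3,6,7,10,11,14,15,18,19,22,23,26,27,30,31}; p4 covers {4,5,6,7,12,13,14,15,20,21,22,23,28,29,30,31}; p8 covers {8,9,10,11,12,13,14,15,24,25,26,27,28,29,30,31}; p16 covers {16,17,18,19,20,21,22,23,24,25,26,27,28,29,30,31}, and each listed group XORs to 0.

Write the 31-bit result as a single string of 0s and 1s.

1011001101000010011101100010110

Place data at non-parity positions: p1 p2 1 p4 0 0 1 p8 0 1 0 0 0 0 1 p16 0 1 1 1 0 1 1 0 0 0 1 0 1 1 0
p1 (pos 1,3,5,7,9,11,13,15,17,19,21,23,25,27,29,31): XOR of data positions = 1⊕0⊕1⊕0⊕0⊕0⊕1⊕0⊕1⊕0⊕1⊕0⊕1⊕1⊕0 = 1
p2 (pos 2,3,6,7,10,11,14,15,18,19,22,23,26,27,30,31): XOR of data positions = 1⊕0⊕1⊕1⊕0⊕0⊕1⊕1⊕1⊕1⊕1⊕0⊕1⊕1⊕0 = 0
p4 (pos 4,5,6,7,12,13,14,15,20,21,22,23,28,29,30,31): XOR of data positions = 0⊕0⊕1⊕0⊕0⊕0⊕1⊕1⊕0⊕1⊕1⊕0⊕1⊕1⊕0 = 1
p8 (pos 8,9,10,11,12,13,14,15,24,25,26,27,28,29,30,31): XOR of data positions = 0⊕1⊕0⊕0⊕0⊕0⊕1⊕0⊕0⊕0⊕1⊕0⊕1⊕1⊕0 = 1
p16 (pos 16,17,18,19,20,21,22,23,24,25,26,27,28,29,30,31): XOR of data positions = 0⊕1⊕1⊕1⊕0⊕1⊕1⊕0⊕0⊕0⊕1⊕0⊕1⊕1⊕0 = 0
Codeword: 1011001101000010011101100010110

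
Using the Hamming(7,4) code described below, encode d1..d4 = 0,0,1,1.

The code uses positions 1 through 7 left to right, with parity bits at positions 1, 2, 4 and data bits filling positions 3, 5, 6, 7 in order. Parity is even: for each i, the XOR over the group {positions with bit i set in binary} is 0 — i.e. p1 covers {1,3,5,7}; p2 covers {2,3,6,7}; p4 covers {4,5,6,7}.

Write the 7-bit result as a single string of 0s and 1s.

Place data at non-parity positions: p1 p2 0 p4 0 1 1
p1 (pos 1,3,5,7): XOR of data positions = 0⊕0⊕1 = 1
p2 (pos 2,3,6,7): XOR of data positions = 0⊕1⊕1 = 0
p4 (pos 4,5,6,7): XOR of data positions = 0⊕1⊕1 = 0
Codeword: 1000011

1000011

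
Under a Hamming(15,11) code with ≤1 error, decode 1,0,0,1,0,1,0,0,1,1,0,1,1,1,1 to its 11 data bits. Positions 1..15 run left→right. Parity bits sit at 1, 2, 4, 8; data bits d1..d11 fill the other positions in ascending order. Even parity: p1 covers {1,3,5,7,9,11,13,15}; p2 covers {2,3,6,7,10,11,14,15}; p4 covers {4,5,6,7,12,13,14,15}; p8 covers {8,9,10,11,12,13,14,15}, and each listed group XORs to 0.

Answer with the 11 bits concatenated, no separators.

s1 (pos 1,3,5,7,9,11,13,15): 1⊕0⊕0⊕0⊕1⊕0⊕1⊕1 = 0
s2 (pos 2,3,6,7,10,11,14,15): 0⊕0⊕1⊕0⊕1⊕0⊕1⊕1 = 0
s4 (pos 4,5,6,7,12,13,14,15): 1⊕0⊕1⊕0⊕1⊕1⊕1⊕1 = 0
s8 (pos 8,9,10,11,12,13,14,15): 0⊕1⊕1⊕0⊕1⊕1⊕1⊕1 = 0
Syndrome s8…s1 = 0000 → no error.
Read data bits from positions 3,5,6,7,9,10,11,12,13,14,15: 00101101111

00101101111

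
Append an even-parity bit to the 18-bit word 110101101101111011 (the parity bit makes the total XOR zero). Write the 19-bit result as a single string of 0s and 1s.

XOR of the 18 data bits: 1⊕1⊕0⊕1⊕0⊕1⊕1⊕0⊕1⊕1⊕0⊕1⊕1⊕1⊕1⊕0⊕1⊕1 = 1
Parity bit = 1 (so all 19 bits XOR to 0).

1101011011011110111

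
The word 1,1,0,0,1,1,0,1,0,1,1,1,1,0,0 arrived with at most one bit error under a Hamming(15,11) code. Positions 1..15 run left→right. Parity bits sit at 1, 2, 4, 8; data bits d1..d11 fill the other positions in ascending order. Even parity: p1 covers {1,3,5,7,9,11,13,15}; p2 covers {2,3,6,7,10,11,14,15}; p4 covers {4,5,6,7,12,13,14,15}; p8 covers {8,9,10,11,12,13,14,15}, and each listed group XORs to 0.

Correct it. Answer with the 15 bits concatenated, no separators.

110011000111100

s1 (pos 1,3,5,7,9,11,13,15): 1⊕0⊕1⊕0⊕0⊕1⊕1⊕0 = 0
s2 (pos 2,3,6,7,10,11,14,15): 1⊕0⊕1⊕0⊕1⊕1⊕0⊕0 = 0
s4 (pos 4,5,6,7,12,13,14,15): 0⊕1⊕1⊕0⊕1⊕1⊕0⊕0 = 0
s8 (pos 8,9,10,11,12,13,14,15): 1⊕0⊕1⊕1⊕1⊕1⊕0⊕0 = 1
Syndrome s8…s1 = 1000 → error at position 8.
Flip position 8: 110011010111100 → 110011000111100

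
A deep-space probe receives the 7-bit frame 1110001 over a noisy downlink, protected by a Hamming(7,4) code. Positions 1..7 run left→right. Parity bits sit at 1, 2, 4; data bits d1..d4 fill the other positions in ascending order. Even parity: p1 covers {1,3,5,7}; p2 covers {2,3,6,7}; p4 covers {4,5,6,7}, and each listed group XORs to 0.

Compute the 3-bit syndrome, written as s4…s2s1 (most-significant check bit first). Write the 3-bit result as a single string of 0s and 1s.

111

s1 (pos 1,3,5,7): 1⊕1⊕0⊕1 = 1
s2 (pos 2,3,6,7): 1⊕1⊕0⊕1 = 1
s4 (pos 4,5,6,7): 0⊕0⊕0⊕1 = 1
Syndrome s4…s1 = 111 → error at position 7.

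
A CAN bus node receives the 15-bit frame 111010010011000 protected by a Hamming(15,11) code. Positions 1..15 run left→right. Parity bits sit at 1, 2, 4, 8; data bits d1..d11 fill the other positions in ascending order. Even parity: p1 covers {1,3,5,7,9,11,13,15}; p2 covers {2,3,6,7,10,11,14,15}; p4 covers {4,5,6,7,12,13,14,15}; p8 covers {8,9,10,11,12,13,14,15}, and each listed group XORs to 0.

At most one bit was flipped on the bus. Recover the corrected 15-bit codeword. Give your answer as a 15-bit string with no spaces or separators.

s1 (pos 1,3,5,7,9,11,13,15): 1⊕1⊕1⊕0⊕0⊕1⊕0⊕0 = 0
s2 (pos 2,3,6,7,10,11,14,15): 1⊕1⊕0⊕0⊕0⊕1⊕0⊕0 = 1
s4 (pos 4,5,6,7,12,13,14,15): 0⊕1⊕0⊕0⊕1⊕0⊕0⊕0 = 0
s8 (pos 8,9,10,11,12,13,14,15): 1⊕0⊕0⊕1⊕1⊕0⊕0⊕0 = 1
Syndrome s8…s1 = 1010 → error at position 10.
Flip position 10: 111010010011000 → 111010010111000

111010010111000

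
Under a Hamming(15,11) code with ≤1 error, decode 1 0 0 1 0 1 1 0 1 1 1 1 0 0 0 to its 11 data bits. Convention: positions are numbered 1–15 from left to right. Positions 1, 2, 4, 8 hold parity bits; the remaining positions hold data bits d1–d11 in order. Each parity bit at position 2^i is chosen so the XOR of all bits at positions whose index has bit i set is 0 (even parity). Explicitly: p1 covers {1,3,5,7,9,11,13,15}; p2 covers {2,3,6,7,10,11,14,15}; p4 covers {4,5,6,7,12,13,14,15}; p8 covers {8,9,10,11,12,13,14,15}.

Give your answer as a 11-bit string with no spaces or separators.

00111111000

s1 (pos 1,3,5,7,9,11,13,15): 1⊕0⊕0⊕1⊕1⊕1⊕0⊕0 = 0
s2 (pos 2,3,6,7,10,11,14,15): 0⊕0⊕1⊕1⊕1⊕1⊕0⊕0 = 0
s4 (pos 4,5,6,7,12,13,14,15): 1⊕0⊕1⊕1⊕1⊕0⊕0⊕0 = 0
s8 (pos 8,9,10,11,12,13,14,15): 0⊕1⊕1⊕1⊕1⊕0⊕0⊕0 = 0
Syndrome s8…s1 = 0000 → no error.
Read data bits from positions 3,5,6,7,9,10,11,12,13,14,15: 00111111000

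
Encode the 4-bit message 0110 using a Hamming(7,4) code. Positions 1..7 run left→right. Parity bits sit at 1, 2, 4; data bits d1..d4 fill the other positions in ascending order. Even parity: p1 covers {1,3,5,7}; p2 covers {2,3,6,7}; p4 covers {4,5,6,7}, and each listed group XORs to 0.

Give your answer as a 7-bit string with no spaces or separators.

1100110

Place data at non-parity positions: p1 p2 0 p4 1 1 0
p1 (pos 1,3,5,7): XOR of data positions = 0⊕1⊕0 = 1
p2 (pos 2,3,6,7): XOR of data positions = 0⊕1⊕0 = 1
p4 (pos 4,5,6,7): XOR of data positions = 1⊕1⊕0 = 0
Codeword: 1100110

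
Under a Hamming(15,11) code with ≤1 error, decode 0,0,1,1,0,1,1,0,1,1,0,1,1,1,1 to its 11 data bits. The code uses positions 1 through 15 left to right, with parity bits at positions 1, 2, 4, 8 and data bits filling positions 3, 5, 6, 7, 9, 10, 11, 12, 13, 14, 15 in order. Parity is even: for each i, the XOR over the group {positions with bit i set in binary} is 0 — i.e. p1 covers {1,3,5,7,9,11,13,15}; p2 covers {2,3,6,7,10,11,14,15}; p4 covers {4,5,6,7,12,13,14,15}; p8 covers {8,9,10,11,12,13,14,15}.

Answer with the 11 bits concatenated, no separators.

11111101111

s1 (pos 1,3,5,7,9,11,13,15): 0⊕1⊕0⊕1⊕1⊕0⊕1⊕1 = 1
s2 (pos 2,3,6,7,10,11,14,15): 0⊕1⊕1⊕1⊕1⊕0⊕1⊕1 = 0
s4 (pos 4,5,6,7,12,13,14,15): 1⊕0⊕1⊕1⊕1⊕1⊕1⊕1 = 1
s8 (pos 8,9,10,11,12,13,14,15): 0⊕1⊕1⊕0⊕1⊕1⊕1⊕1 = 0
Syndrome s8…s1 = 0101 → error at position 5.
Flip position 5: 001101101101111 → 001111101101111
Read data bits from positions 3,5,6,7,9,10,11,12,13,14,15: 11111101111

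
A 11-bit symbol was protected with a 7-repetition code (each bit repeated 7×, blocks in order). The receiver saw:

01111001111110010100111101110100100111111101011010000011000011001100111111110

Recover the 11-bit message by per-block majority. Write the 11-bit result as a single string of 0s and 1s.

Block 1 (0111100): 4 ones → 1
Block 2 (1111110): 6 ones → 1
Block 3 (0101001): 3 ones → 0
Block 4 (1110111): 6 ones → 1
Block 5 (0100100): 2 ones → 0
Block 6 (1111111): 7 ones → 1
Block 7 (0101101): 4 ones → 1
Block 8 (0000011): 2 ones → 0
Block 9 (0000110): 2 ones → 0
Block 10 (0110011): 4 ones → 1
Block 11 (1111110): 6 ones → 1

11010110011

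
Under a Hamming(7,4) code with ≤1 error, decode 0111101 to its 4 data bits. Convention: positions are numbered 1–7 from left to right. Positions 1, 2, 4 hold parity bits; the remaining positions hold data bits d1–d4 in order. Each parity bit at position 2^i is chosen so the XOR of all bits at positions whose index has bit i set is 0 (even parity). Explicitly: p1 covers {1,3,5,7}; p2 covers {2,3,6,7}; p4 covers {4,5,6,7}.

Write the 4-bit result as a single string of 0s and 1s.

s1 (pos 1,3,5,7): 0⊕1⊕1⊕1 = 1
s2 (pos 2,3,6,7): 1⊕1⊕0⊕1 = 1
s4 (pos 4,5,6,7): 1⊕1⊕0⊕1 = 1
Syndrome s4…s1 = 111 → error at position 7.
Flip position 7: 0111101 → 0111100
Read data bits from positions 3,5,6,7: 1100

1100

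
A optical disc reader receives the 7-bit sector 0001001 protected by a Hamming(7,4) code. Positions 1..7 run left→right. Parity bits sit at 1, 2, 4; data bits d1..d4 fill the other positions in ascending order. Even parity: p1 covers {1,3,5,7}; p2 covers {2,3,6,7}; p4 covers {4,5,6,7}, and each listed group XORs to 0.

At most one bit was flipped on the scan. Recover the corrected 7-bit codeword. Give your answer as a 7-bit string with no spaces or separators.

0011001

s1 (pos 1,3,5,7): 0⊕0⊕0⊕1 = 1
s2 (pos 2,3,6,7): 0⊕0⊕0⊕1 = 1
s4 (pos 4,5,6,7): 1⊕0⊕0⊕1 = 0
Syndrome s4…s1 = 011 → error at position 3.
Flip position 3: 0001001 → 0011001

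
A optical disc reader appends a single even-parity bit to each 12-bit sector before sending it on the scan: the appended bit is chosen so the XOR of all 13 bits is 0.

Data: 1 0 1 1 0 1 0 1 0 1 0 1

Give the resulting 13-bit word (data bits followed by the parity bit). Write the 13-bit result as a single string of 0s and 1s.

1011010101011

XOR of the 12 data bits: 1⊕0⊕1⊕1⊕0⊕1⊕0⊕1⊕0⊕1⊕0⊕1 = 1
Parity bit = 1 (so all 13 bits XOR to 0).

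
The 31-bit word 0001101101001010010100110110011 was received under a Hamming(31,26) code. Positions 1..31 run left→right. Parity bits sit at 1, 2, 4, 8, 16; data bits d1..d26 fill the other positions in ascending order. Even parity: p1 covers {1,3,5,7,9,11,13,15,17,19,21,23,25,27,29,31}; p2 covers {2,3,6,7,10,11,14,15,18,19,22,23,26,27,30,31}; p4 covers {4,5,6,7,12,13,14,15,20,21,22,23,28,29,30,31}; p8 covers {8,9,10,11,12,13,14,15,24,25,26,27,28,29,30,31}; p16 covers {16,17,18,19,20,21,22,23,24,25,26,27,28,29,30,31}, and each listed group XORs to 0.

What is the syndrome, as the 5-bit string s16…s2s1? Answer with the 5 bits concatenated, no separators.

s1 (pos 1,3,5,7,9,11,13,15,17,19,21,23,25,27,29,31): 0⊕0⊕1⊕1⊕0⊕0⊕1⊕1⊕0⊕0⊕0⊕1⊕0⊕1⊕0⊕1 = 1
s2 (pos 2,3,6,7,10,11,14,15,18,19,22,23,26,27,30,31): 0⊕0⊕0⊕1⊕1⊕0⊕0⊕1⊕1⊕0⊕0⊕1⊕1⊕1⊕1⊕1 = 1
s4 (pos 4,5,6,7,12,13,14,15,20,21,22,23,28,29,30,31): 1⊕1⊕0⊕1⊕0⊕1⊕0⊕1⊕1⊕0⊕0⊕1⊕0⊕0⊕1⊕1 = 1
s8 (pos 8,9,10,11,12,13,14,15,24,25,26,27,28,29,30,31): 1⊕0⊕1⊕0⊕0⊕1⊕0⊕1⊕1⊕0⊕1⊕1⊕0⊕0⊕1⊕1 = 1
s16 (pos 16,17,18,19,20,21,22,23,24,25,26,27,28,29,30,31): 0⊕0⊕1⊕0⊕1⊕0⊕0⊕1⊕1⊕0⊕1⊕1⊕0⊕0⊕1⊕1 = 0
Syndrome s16…s1 = 01111 → error at position 15.

01111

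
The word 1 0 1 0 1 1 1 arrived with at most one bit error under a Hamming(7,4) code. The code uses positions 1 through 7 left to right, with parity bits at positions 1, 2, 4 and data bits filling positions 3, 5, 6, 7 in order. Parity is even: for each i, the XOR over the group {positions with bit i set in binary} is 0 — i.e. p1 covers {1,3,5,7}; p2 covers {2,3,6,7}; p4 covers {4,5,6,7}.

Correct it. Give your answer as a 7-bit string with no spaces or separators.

s1 (pos 1,3,5,7): 1⊕1⊕1⊕1 = 0
s2 (pos 2,3,6,7): 0⊕1⊕1⊕1 = 1
s4 (pos 4,5,6,7): 0⊕1⊕1⊕1 = 1
Syndrome s4…s1 = 110 → error at position 6.
Flip position 6: 1010111 → 1010101

1010101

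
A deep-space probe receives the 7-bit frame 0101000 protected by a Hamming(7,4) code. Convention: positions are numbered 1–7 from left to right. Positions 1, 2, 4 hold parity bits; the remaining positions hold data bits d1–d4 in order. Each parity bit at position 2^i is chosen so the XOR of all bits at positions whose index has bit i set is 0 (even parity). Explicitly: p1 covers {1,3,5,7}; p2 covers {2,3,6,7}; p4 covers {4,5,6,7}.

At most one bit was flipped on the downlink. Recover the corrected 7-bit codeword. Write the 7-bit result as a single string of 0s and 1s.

s1 (pos 1,3,5,7): 0⊕0⊕0⊕0 = 0
s2 (pos 2,3,6,7): 1⊕0⊕0⊕0 = 1
s4 (pos 4,5,6,7): 1⊕0⊕0⊕0 = 1
Syndrome s4…s1 = 110 → error at position 6.
Flip position 6: 0101000 → 0101010

0101010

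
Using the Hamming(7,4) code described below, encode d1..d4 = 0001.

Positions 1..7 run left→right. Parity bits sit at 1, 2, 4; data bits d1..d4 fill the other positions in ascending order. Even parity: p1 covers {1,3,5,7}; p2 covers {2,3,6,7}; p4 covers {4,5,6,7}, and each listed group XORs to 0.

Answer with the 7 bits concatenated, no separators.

Place data at non-parity positions: p1 p2 0 p4 0 0 1
p1 (pos 1,3,5,7): XOR of data positions = 0⊕0⊕1 = 1
p2 (pos 2,3,6,7): XOR of data positions = 0⊕0⊕1 = 1
p4 (pos 4,5,6,7): XOR of data positions = 0⊕0⊕1 = 1
Codeword: 1101001

1101001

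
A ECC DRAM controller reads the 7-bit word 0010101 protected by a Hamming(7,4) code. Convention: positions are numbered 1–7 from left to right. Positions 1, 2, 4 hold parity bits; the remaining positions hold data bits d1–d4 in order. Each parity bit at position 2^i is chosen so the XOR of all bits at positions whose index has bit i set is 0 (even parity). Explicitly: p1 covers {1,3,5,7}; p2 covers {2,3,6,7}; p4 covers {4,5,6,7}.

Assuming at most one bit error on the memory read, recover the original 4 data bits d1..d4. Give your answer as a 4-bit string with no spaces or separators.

s1 (pos 1,3,5,7): 0⊕1⊕1⊕1 = 1
s2 (pos 2,3,6,7): 0⊕1⊕0⊕1 = 0
s4 (pos 4,5,6,7): 0⊕1⊕0⊕1 = 0
Syndrome s4…s1 = 001 → error at position 1.
Flip position 1: 0010101 → 1010101
Read data bits from positions 3,5,6,7: 1101

1101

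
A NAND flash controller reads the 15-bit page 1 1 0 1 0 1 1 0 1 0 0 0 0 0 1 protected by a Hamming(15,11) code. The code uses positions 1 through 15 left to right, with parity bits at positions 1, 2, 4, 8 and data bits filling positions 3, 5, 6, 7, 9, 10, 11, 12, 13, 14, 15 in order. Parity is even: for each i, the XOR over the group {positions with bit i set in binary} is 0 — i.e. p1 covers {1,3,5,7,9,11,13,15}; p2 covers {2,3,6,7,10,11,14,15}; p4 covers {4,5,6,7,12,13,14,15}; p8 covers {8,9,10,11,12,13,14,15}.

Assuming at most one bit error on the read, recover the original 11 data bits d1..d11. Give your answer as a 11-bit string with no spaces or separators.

00111000001

s1 (pos 1,3,5,7,9,11,13,15): 1⊕0⊕0⊕1⊕1⊕0⊕0⊕1 = 0
s2 (pos 2,3,6,7,10,11,14,15): 1⊕0⊕1⊕1⊕0⊕0⊕0⊕1 = 0
s4 (pos 4,5,6,7,12,13,14,15): 1⊕0⊕1⊕1⊕0⊕0⊕0⊕1 = 0
s8 (pos 8,9,10,11,12,13,14,15): 0⊕1⊕0⊕0⊕0⊕0⊕0⊕1 = 0
Syndrome s8…s1 = 0000 → no error.
Read data bits from positions 3,5,6,7,9,10,11,12,13,14,15: 00111000001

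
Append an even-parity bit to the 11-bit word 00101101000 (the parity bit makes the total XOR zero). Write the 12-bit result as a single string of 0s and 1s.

XOR of the 11 data bits: 0⊕0⊕1⊕0⊕1⊕1⊕0⊕1⊕0⊕0⊕0 = 0
Parity bit = 0 (so all 12 bits XOR to 0).

001011010000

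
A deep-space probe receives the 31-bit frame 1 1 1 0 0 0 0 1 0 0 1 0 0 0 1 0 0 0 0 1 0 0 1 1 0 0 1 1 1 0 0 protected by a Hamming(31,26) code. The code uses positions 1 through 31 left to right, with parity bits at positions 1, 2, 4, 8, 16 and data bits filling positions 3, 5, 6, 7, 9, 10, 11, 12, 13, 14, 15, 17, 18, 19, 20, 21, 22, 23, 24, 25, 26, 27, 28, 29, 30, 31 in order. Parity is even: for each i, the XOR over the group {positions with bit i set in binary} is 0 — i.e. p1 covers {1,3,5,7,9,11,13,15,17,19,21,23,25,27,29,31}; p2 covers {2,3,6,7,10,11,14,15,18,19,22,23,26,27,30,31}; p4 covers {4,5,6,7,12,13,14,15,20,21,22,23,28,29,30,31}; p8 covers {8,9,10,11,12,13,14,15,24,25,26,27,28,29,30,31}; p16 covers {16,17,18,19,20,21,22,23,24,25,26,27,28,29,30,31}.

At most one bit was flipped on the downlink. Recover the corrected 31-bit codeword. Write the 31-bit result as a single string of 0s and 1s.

1110000100101010000100110011100

s1 (pos 1,3,5,7,9,11,13,15,17,19,21,23,25,27,29,31): 1⊕1⊕0⊕0⊕0⊕1⊕0⊕1⊕0⊕0⊕0⊕1⊕0⊕1⊕1⊕0 = 1
s2 (pos 2,3,6,7,10,11,14,15,18,19,22,23,26,27,30,31): 1⊕1⊕0⊕0⊕0⊕1⊕0⊕1⊕0⊕0⊕0⊕1⊕0⊕1⊕0⊕0 = 0
s4 (pos 4,5,6,7,12,13,14,15,20,21,22,23,28,29,30,31): 0⊕0⊕0⊕0⊕0⊕0⊕0⊕1⊕1⊕0⊕0⊕1⊕1⊕1⊕0⊕0 = 1
s8 (pos 8,9,10,11,12,13,14,15,24,25,26,27,28,29,30,31): 1⊕0⊕0⊕1⊕0⊕0⊕0⊕1⊕1⊕0⊕0⊕1⊕1⊕1⊕0⊕0 = 1
s16 (pos 16,17,18,19,20,21,22,23,24,25,26,27,28,29,30,31): 0⊕0⊕0⊕0⊕1⊕0⊕0⊕1⊕1⊕0⊕0⊕1⊕1⊕1⊕0⊕0 = 0
Syndrome s16…s1 = 01101 → error at position 13.
Flip position 13: 1110000100100010000100110011100 → 1110000100101010000100110011100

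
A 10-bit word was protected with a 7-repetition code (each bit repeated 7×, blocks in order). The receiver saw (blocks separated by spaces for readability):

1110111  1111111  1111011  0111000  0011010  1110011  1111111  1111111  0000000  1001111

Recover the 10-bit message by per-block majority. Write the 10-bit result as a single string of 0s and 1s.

1110011101

Block 1 (1110111): 6 ones → 1
Block 2 (1111111): 7 ones → 1
Block 3 (1111011): 6 ones → 1
Block 4 (0111000): 3 ones → 0
Block 5 (0011010): 3 ones → 0
Block 6 (1110011): 5 ones → 1
Block 7 (1111111): 7 ones → 1
Block 8 (1111111): 7 ones → 1
Block 9 (0000000): 0 ones → 0
Block 10 (1001111): 5 ones → 1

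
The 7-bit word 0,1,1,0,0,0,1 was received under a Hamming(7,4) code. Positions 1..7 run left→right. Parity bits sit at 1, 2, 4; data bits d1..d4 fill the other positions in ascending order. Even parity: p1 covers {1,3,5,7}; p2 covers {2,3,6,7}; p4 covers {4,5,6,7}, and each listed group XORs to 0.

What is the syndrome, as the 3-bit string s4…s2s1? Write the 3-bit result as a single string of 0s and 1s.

s1 (pos 1,3,5,7): 0⊕1⊕0⊕1 = 0
s2 (pos 2,3,6,7): 1⊕1⊕0⊕1 = 1
s4 (pos 4,5,6,7): 0⊕0⊕0⊕1 = 1
Syndrome s4…s1 = 110 → error at position 6.

110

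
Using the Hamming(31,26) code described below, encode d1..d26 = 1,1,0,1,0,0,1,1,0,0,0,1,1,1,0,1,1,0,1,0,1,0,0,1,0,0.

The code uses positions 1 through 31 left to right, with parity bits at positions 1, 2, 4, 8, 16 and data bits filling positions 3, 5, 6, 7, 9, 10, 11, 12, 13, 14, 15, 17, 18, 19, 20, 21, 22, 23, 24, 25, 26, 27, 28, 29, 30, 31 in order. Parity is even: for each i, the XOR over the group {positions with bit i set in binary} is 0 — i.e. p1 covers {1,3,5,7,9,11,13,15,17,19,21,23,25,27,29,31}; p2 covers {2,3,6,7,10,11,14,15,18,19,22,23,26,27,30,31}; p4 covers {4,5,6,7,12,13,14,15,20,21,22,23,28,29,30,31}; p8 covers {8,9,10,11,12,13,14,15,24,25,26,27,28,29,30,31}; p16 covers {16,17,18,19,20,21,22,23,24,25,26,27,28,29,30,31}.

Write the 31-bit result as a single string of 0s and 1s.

0110101100110000111011010100100

Place data at non-parity positions: p1 p2 1 p4 1 0 1 p8 0 0 1 1 0 0 0 p16 1 1 1 0 1 1 0 1 0 1 0 0 1 0 0
p1 (pos 1,3,5,7,9,11,13,15,17,19,21,23,25,27,29,31): XOR of data positions = 1⊕1⊕1⊕0⊕1⊕0⊕0⊕1⊕1⊕1⊕0⊕0⊕0⊕1⊕0 = 0
p2 (pos 2,3,6,7,10,11,14,15,18,19,22,23,26,27,30,31): XOR of data positions = 1⊕0⊕1⊕0⊕1⊕0⊕0⊕1⊕1⊕1⊕0⊕1⊕0⊕0⊕0 = 1
p4 (pos 4,5,6,7,12,13,14,15,20,21,22,23,28,29,30,31): XOR of data positions = 1⊕0⊕1⊕1⊕0⊕0⊕0⊕0⊕1⊕1⊕0⊕0⊕1⊕0⊕0 = 0
p8 (pos 8,9,10,11,12,13,14,15,24,25,26,27,28,29,30,31): XOR of data positions = 0⊕0⊕1⊕1⊕0⊕0⊕0⊕1⊕0⊕1⊕0⊕0⊕1⊕0⊕0 = 1
p16 (pos 16,17,18,19,20,21,22,23,24,25,26,27,28,29,30,31): XOR of data positions = 1⊕1⊕1⊕0⊕1⊕1⊕0⊕1⊕0⊕1⊕0⊕0⊕1⊕0⊕0 = 0
Codeword: 0110101100110000111011010100100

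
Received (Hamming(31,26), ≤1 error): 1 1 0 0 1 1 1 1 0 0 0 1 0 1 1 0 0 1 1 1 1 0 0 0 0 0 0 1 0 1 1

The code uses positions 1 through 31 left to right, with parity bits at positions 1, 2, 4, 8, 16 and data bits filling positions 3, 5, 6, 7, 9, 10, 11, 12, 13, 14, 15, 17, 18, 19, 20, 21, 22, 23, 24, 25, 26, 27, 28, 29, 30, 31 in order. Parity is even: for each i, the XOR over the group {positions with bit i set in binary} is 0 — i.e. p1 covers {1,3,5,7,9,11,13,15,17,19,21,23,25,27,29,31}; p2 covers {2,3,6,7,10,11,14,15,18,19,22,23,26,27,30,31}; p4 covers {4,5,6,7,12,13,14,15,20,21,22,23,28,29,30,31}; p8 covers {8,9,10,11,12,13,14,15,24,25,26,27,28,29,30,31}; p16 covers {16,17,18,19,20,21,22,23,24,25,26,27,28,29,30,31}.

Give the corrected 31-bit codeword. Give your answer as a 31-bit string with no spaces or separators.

s1 (pos 1,3,5,7,9,11,13,15,17,19,21,23,25,27,29,31): 1⊕0⊕1⊕1⊕0⊕0⊕0⊕1⊕0⊕1⊕1⊕0⊕0⊕0⊕0⊕1 = 1
s2 (pos 2,3,6,7,10,11,14,15,18,19,22,23,26,27,30,31): 1⊕0⊕1⊕1⊕0⊕0⊕1⊕1⊕1⊕1⊕0⊕0⊕0⊕0⊕1⊕1 = 1
s4 (pos 4,5,6,7,12,13,14,15,20,21,22,23,28,29,30,31): 0⊕1⊕1⊕1⊕1⊕0⊕1⊕1⊕1⊕1⊕0⊕0⊕1⊕0⊕1⊕1 = 1
s8 (pos 8,9,10,11,12,13,14,15,24,25,26,27,28,29,30,31): 1⊕0⊕0⊕0⊕1⊕0⊕1⊕1⊕0⊕0⊕0⊕0⊕1⊕0⊕1⊕1 = 1
s16 (pos 16,17,18,19,20,21,22,23,24,25,26,27,28,29,30,31): 0⊕0⊕1⊕1⊕1⊕1⊕0⊕0⊕0⊕0⊕0⊕0⊕1⊕0⊕1⊕1 = 1
Syndrome s16…s1 = 11111 → error at position 31.
Flip position 31: 1100111100010110011110000001011 → 1100111100010110011110000001010

1100111100010110011110000001010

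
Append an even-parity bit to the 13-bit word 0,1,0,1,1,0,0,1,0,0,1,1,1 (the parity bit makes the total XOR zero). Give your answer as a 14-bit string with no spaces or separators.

01011001001111

XOR of the 13 data bits: 0⊕1⊕0⊕1⊕1⊕0⊕0⊕1⊕0⊕0⊕1⊕1⊕1 = 1
Parity bit = 1 (so all 14 bits XOR to 0).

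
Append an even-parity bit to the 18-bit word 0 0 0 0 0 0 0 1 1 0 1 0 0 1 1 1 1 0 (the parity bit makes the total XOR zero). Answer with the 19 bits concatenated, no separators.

0000000110100111101

XOR of the 18 data bits: 0⊕0⊕0⊕0⊕0⊕0⊕0⊕1⊕1⊕0⊕1⊕0⊕0⊕1⊕1⊕1⊕1⊕0 = 1
Parity bit = 1 (so all 19 bits XOR to 0).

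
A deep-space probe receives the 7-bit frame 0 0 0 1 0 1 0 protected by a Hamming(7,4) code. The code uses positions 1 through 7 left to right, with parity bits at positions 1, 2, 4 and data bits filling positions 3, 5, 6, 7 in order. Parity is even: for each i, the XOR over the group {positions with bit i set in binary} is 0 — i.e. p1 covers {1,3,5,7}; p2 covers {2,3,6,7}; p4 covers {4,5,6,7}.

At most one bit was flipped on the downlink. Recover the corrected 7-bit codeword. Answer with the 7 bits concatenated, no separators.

0101010

s1 (pos 1,3,5,7): 0⊕0⊕0⊕0 = 0
s2 (pos 2,3,6,7): 0⊕0⊕1⊕0 = 1
s4 (pos 4,5,6,7): 1⊕0⊕1⊕0 = 0
Syndrome s4…s1 = 010 → error at position 2.
Flip position 2: 0001010 → 0101010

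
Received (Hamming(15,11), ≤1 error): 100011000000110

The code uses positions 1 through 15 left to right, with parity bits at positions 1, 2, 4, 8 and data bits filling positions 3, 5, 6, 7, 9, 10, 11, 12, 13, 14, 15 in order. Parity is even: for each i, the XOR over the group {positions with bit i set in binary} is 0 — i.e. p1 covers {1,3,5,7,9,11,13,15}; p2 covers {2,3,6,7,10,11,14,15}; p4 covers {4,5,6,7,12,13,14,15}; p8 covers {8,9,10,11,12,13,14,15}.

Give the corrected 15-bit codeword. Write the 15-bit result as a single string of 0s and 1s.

s1 (pos 1,3,5,7,9,11,13,15): 1⊕0⊕1⊕0⊕0⊕0⊕1⊕0 = 1
s2 (pos 2,3,6,7,10,11,14,15): 0⊕0⊕1⊕0⊕0⊕0⊕1⊕0 = 0
s4 (pos 4,5,6,7,12,13,14,15): 0⊕1⊕1⊕0⊕0⊕1⊕1⊕0 = 0
s8 (pos 8,9,10,11,12,13,14,15): 0⊕0⊕0⊕0⊕0⊕1⊕1⊕0 = 0
Syndrome s8…s1 = 0001 → error at position 1.
Flip position 1: 100011000000110 → 000011000000110

000011000000110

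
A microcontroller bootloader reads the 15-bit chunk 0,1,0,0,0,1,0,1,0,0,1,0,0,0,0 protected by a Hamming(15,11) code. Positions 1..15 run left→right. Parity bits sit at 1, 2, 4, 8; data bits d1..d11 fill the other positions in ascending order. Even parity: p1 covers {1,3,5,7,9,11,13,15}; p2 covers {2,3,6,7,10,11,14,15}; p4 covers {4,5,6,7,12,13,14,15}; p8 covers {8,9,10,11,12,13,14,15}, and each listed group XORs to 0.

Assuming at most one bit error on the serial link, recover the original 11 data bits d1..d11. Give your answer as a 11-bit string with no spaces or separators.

00110010000

s1 (pos 1,3,5,7,9,11,13,15): 0⊕0⊕0⊕0⊕0⊕1⊕0⊕0 = 1
s2 (pos 2,3,6,7,10,11,14,15): 1⊕0⊕1⊕0⊕0⊕1⊕0⊕0 = 1
s4 (pos 4,5,6,7,12,13,14,15): 0⊕0⊕1⊕0⊕0⊕0⊕0⊕0 = 1
s8 (pos 8,9,10,11,12,13,14,15): 1⊕0⊕0⊕1⊕0⊕0⊕0⊕0 = 0
Syndrome s8…s1 = 0111 → error at position 7.
Flip position 7: 010001010010000 → 010001110010000
Read data bits from positions 3,5,6,7,9,10,11,12,13,14,15: 00110010000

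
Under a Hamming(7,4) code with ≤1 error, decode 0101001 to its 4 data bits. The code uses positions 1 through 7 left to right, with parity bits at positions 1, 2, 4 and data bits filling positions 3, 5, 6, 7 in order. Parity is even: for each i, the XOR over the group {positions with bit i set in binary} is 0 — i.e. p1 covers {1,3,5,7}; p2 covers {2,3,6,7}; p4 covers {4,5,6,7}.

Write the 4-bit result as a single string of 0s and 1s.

s1 (pos 1,3,5,7): 0⊕0⊕0⊕1 = 1
s2 (pos 2,3,6,7): 1⊕0⊕0⊕1 = 0
s4 (pos 4,5,6,7): 1⊕0⊕0⊕1 = 0
Syndrome s4…s1 = 001 → error at position 1.
Flip position 1: 0101001 → 1101001
Read data bits from positions 3,5,6,7: 0001

0001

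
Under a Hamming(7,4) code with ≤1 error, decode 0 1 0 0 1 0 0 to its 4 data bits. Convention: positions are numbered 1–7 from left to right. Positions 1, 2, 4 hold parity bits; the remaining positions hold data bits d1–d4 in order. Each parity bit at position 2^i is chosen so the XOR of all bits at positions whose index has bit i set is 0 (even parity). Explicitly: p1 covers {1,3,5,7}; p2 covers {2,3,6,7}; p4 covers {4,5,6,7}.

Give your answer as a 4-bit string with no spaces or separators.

s1 (pos 1,3,5,7): 0⊕0⊕1⊕0 = 1
s2 (pos 2,3,6,7): 1⊕0⊕0⊕0 = 1
s4 (pos 4,5,6,7): 0⊕1⊕0⊕0 = 1
Syndrome s4…s1 = 111 → error at position 7.
Flip position 7: 0100100 → 0100101
Read data bits from positions 3,5,6,7: 0101

0101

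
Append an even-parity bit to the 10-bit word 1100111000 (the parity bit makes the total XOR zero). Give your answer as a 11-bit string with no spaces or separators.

XOR of the 10 data bits: 1⊕1⊕0⊕0⊕1⊕1⊕1⊕0⊕0⊕0 = 1
Parity bit = 1 (so all 11 bits XOR to 0).

11001110001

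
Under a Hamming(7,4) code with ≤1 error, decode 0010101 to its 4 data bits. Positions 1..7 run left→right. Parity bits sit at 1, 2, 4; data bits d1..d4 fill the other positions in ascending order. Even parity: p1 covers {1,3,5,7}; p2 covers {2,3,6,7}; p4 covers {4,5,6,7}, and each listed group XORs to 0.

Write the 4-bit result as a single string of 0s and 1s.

s1 (pos 1,3,5,7): 0⊕1⊕1⊕1 = 1
s2 (pos 2,3,6,7): 0⊕1⊕0⊕1 = 0
s4 (pos 4,5,6,7): 0⊕1⊕0⊕1 = 0
Syndrome s4…s1 = 001 → error at position 1.
Flip position 1: 0010101 → 1010101
Read data bits from positions 3,5,6,7: 1101

1101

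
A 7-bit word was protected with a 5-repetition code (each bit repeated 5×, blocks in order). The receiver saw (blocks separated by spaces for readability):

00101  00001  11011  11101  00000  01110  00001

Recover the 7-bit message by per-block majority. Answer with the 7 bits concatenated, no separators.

Block 1 (00101): 2 ones → 0
Block 2 (00001): 1 one → 0
Block 3 (11011): 4 ones → 1
Block 4 (11101): 4 ones → 1
Block 5 (00000): 0 ones → 0
Block 6 (01110): 3 ones → 1
Block 7 (00001): 1 one → 0

0011010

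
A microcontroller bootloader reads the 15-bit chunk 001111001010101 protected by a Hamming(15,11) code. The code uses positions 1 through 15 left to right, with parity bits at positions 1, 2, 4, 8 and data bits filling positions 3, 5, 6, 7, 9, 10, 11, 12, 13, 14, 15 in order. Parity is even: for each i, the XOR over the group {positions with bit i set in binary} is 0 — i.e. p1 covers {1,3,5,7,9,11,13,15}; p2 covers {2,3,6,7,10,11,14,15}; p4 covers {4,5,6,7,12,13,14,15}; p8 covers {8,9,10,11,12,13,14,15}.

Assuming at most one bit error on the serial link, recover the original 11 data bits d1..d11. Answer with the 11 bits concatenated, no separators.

s1 (pos 1,3,5,7,9,11,13,15): 0⊕1⊕1⊕0⊕1⊕1⊕1⊕1 = 0
s2 (pos 2,3,6,7,10,11,14,15): 0⊕1⊕1⊕0⊕0⊕1⊕0⊕1 = 0
s4 (pos 4,5,6,7,12,13,14,15): 1⊕1⊕1⊕0⊕0⊕1⊕0⊕1 = 1
s8 (pos 8,9,10,11,12,13,14,15): 0⊕1⊕0⊕1⊕0⊕1⊕0⊕1 = 0
Syndrome s8…s1 = 0100 → error at position 4.
Flip position 4: 001111001010101 → 001011001010101
Read data bits from positions 3,5,6,7,9,10,11,12,13,14,15: 11101010101

11101010101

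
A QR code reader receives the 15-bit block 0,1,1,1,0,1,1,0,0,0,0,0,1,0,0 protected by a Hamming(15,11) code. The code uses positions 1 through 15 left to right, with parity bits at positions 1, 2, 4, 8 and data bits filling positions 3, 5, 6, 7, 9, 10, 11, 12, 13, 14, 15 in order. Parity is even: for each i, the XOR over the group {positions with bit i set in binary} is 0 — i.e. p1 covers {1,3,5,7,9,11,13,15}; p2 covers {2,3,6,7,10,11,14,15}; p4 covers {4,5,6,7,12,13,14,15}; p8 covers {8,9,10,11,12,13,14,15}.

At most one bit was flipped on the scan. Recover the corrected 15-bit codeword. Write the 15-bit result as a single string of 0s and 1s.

011101101000100

s1 (pos 1,3,5,7,9,11,13,15): 0⊕1⊕0⊕1⊕0⊕0⊕1⊕0 = 1
s2 (pos 2,3,6,7,10,11,14,15): 1⊕1⊕1⊕1⊕0⊕0⊕0⊕0 = 0
s4 (pos 4,5,6,7,12,13,14,15): 1⊕0⊕1⊕1⊕0⊕1⊕0⊕0 = 0
s8 (pos 8,9,10,11,12,13,14,15): 0⊕0⊕0⊕0⊕0⊕1⊕0⊕0 = 1
Syndrome s8…s1 = 1001 → error at position 9.
Flip position 9: 011101100000100 → 011101101000100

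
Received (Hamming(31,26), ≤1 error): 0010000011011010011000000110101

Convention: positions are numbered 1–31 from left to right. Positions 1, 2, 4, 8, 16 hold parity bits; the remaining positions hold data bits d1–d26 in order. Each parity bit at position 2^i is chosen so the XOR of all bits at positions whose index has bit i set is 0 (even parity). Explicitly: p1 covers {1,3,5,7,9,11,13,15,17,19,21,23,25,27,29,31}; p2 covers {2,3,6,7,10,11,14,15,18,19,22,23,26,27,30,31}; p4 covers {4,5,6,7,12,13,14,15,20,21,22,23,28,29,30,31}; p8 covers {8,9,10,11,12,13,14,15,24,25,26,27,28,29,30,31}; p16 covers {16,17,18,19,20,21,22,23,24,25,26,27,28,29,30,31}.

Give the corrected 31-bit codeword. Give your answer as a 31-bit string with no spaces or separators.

s1 (pos 1,3,5,7,9,11,13,15,17,19,21,23,25,27,29,31): 0⊕1⊕0⊕0⊕1⊕0⊕1⊕1⊕0⊕1⊕0⊕0⊕0⊕1⊕1⊕1 = 0
s2 (pos 2,3,6,7,10,11,14,15,18,19,22,23,26,27,30,31): 0⊕1⊕0⊕0⊕1⊕0⊕0⊕1⊕1⊕1⊕0⊕0⊕1⊕1⊕0⊕1 = 0
s4 (pos 4,5,6,7,12,13,14,15,20,21,22,23,28,29,30,31): 0⊕0⊕0⊕0⊕1⊕1⊕0⊕1⊕0⊕0⊕0⊕0⊕0⊕1⊕0⊕1 = 1
s8 (pos 8,9,10,11,12,13,14,15,24,25,26,27,28,29,30,31): 0⊕1⊕1⊕0⊕1⊕1⊕0⊕1⊕0⊕0⊕1⊕1⊕0⊕1⊕0⊕1 = 1
s16 (pos 16,17,18,19,20,21,22,23,24,25,26,27,28,29,30,31): 0⊕0⊕1⊕1⊕0⊕0⊕0⊕0⊕0⊕0⊕1⊕1⊕0⊕1⊕0⊕1 = 0
Syndrome s16…s1 = 01100 → error at position 12.
Flip position 12: 0010000011011010011000000110101 → 0010000011001010011000000110101

0010000011001010011000000110101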